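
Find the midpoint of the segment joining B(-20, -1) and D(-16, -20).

The midpoint is the average of the coordinates:
x: (-20 + -16)/2 = -18
y: (-1 + -20)/2 = -21/2
Midpoint = (-18, -21/2)

(-18, -21/2)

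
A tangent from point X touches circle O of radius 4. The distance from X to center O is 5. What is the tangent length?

tangent = √(d² - r²) = √(5² - 4²) = √(25 - 16) = √9 = 3

3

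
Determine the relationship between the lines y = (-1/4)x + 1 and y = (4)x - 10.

Slope of line 1: m1 = -1/4
Slope of line 2: m2 = 4
Two lines are perpendicular when the product of their slopes is -1 (negative reciprocals).
m1 * m2 = (-1/4) * (4) = -1, confirming perpendicularity.

Perpendicular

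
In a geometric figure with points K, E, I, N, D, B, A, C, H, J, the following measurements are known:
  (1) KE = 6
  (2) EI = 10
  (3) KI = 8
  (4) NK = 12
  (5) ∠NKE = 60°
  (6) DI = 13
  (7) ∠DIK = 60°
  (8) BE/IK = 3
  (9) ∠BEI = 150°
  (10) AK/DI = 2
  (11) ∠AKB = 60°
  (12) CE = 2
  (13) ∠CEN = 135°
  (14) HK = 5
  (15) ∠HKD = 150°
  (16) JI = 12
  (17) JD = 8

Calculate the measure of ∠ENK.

Step 1: By the law of cosines on triangle NKE: NE² = 12² + 6² − 2·12·6·cos(60°) = 108, so NE = 6·√3.
Step 2: By the inverse law of cosines on triangle ENK: cos(∠ENK) = ((6·√3)² + 12² − 6²) / (2·6·√3·12) = 216/249.42 = 0.866, so ∠ENK = 30°.

Therefore, the measure of angle ∠ENK = 30°.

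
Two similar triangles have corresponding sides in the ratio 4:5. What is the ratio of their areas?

Area ratio = (side ratio)^2 = (4/5)^2 = 16:25.

16:25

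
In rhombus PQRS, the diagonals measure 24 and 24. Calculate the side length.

The diagonals of a rhombus bisect each other at right angles.
Half-diagonals: 24/2 = 12 and 24/2 = 12
side = sqrt(12^2 + 12^2)
side = sqrt(144 + 144)
side = sqrt(288) = 12*sqrt(2)

12*sqrt(2)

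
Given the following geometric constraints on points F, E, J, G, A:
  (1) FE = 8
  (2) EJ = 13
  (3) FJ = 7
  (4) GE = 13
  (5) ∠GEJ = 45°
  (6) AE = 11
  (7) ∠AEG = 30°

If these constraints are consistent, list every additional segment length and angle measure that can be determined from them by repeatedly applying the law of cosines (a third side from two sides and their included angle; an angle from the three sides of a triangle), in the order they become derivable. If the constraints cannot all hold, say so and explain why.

The constraints are consistent. Derivable facts, in order:
After 1 step:
- GA ≈ 6.51
- JG ≈ 9.95
- ∠EFJ = 120°
- ∠EJF = 32.2°
- ∠FEJ = 27.8°
After 2 steps:
- ∠AGE = 57.72°
- ∠EAG = 92.28°
- ∠EGJ = 67.5°
- ∠EJG = 67.5°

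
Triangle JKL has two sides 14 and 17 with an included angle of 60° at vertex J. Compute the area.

Area = (1/2) * JK * JL * sin(J)
Area = (1/2) * 14 * 17 * sin(60°)
Area = (1/2) * 14 * 17 * sqrt(3)/2
Area = 119*sqrt(3)/2

119*sqrt(3)/2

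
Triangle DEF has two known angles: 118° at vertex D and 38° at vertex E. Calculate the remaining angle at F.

Let angle F = x. Then 118 + 38 + x = 180.
x = 180 - 156 = 24 degrees.

24 degrees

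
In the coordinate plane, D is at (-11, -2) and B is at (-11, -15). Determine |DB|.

d = sqrt((-11 - -11)^2 + (-15 - -2)^2)
d = sqrt(0^2 + -13^2)
d = sqrt(0 + 169)
d = sqrt(169) = 13

13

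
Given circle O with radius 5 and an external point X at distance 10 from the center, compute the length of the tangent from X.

The tangent, radius, and line from the external point to the center form a right triangle.
The right angle is where the tangent meets the radius.
By the Pythagorean theorem: tangent² + 5² = 10²
tangent² = 100 - 25 = 75
tangent = 5*sqrt(3)

5*sqrt(3)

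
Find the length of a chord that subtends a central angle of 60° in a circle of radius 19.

Chord = 2(19) sin(30°) = 19

19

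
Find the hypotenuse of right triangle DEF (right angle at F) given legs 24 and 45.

By the Pythagorean theorem: DE^2 = DF^2 + EF^2
DE^2 = 24^2 + 45^2 = 576 + 2025 = 2601
DE = sqrt(2601) = 51

51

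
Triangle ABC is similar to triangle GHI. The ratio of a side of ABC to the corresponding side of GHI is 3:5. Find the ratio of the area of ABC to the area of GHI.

Area scales with the square of linear dimensions. If every length is multiplied by 3/5, then the area is multiplied by (3/5)^2 = 9/25.
The area ratio is 9:25.

9:25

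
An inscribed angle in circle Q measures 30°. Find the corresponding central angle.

The inscribed angle theorem states that a central angle is always twice any inscribed angle that subtends the same arc.
Since the inscribed angle is 30°, the central angle = 2 × 30° = 60°.

60°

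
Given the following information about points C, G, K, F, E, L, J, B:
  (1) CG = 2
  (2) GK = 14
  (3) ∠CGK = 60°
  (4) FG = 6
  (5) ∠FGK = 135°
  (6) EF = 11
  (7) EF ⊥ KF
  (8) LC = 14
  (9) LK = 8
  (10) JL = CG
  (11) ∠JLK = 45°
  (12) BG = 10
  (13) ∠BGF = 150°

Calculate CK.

Step 1: By the law of cosines on triangle CGK: CK² = 2² + 14² − 2·2·14·cos(60°) = 172, so CK = 2·√43.

Therefore, the length of CK = 2·√43.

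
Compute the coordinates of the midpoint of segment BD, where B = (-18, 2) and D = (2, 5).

The midpoint is the point halfway along the segment.
Move half the horizontal distance: -18 + (2 - -18)/2 = -18 + 20/2 = -8
Move half the vertical distance: 2 + (5 - 2)/2 = 2 + 3/2 = 7/2
Midpoint = (-8, 7/2)

(-8, 7/2)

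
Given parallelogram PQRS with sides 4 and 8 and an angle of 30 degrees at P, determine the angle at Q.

In a parallelogram, consecutive angles are supplementary (sum to 180°).
angle Q = 180 - angle P
angle Q = 180 - 30
angle Q = 150 degrees

150 degrees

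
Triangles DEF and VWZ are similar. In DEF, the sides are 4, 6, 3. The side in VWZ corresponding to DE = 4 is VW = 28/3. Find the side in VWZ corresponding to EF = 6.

Similar triangles have proportional sides. Setting up the proportion:
VW / DE = WZ / EF
28/3 / 4 = WZ / 6
WZ = 6 * 28/3 / 4 = 14.

14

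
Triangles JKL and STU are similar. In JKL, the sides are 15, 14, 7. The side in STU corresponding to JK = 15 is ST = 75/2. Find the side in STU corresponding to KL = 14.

k = 75/2/15 = 5/2. TU = 5/2 * 14 = 35.

35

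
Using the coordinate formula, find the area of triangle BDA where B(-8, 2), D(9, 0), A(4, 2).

The Shoelace formula computes the area from vertex coordinates by summing cross products.
For vertices (-8,2), (9,0), (4,2):
Signed sum = -8*0 - 9*2 + 9*2 - 4*0 + 4*2 - -8*2
= -18 + 18 + 24 = 24
Area = (1/2)|24| = 12.

12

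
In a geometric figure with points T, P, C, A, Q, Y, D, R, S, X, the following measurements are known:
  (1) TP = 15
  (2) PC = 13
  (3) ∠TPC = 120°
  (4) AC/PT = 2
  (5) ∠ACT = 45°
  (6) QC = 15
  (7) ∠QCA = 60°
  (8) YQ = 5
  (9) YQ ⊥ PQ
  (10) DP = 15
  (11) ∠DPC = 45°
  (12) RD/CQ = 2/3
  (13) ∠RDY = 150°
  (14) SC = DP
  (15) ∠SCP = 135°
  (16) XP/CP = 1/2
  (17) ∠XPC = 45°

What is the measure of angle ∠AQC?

From the given relations: AC = 2·PT = 2·15 = 30.
Step 1: By the law of cosines on triangle QCA: QA² = 15² + 30² − 2·15·30·cos(60°) = 675, so QA = 15·√3.
Step 2: By the inverse law of cosines on triangle AQC: cos(∠AQC) = ((15·√3)² + 15² − 30²) / (2·15·√3·15) = 0/779.42 = 0, so ∠AQC = 90°.

Therefore, the measure of angle ∠AQC = 90°.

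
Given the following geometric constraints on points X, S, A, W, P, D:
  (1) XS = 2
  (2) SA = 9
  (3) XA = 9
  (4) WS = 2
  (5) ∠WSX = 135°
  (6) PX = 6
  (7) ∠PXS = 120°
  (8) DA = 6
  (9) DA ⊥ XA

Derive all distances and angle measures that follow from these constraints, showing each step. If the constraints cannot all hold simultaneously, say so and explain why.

The constraints are consistent.

Step 1: From XS = 2, SW = 2, and ∠XSW = 135°, by the law of cosines:
  XW² = XS² + SW² - 2·XS·SW·cos(135°) = 4 + 4 + 5.657 = 13.66
  XW ≈ 3.7

Step 2: From XA = 9, AD = 6, and ∠XAD = 90°, by the law of cosines:
  XD² = XA² + AD² - 2·XA·AD·cos(90°) = 81 + 36 - 0 = 117
  XD = 3·√13

Step 3: From SX = 2, XP = 6, and ∠SXP = 120°, by the law of cosines:
  SP² = SX² + XP² - 2·SX·XP·cos(120°) = 4 + 36 + 12 = 52
  SP = 2·√13

Step 4: From XA = 9, XS = 2, AS = 9, by the inverse law of cosines:
  cos(∠AXS) = (XA² + XS² - AS²) / (2·XA·XS)
  ∠AXS = 83.62°

Step 5: From SA = 9, SX = 2, AX = 9, by the inverse law of cosines:
  cos(∠ASX) = (SA² + SX² - AX²) / (2·SA·SX)
  ∠ASX = 83.62°

Step 6: From AS = 9, AX = 9, SX = 2, by the inverse law of cosines:
  cos(∠SAX) = (AS² + AX² - SX²) / (2·AS·AX)
  ∠SAX = 12.76°

Step 7: From XA = 9, XD = 3·√13, AD = 6, by the inverse law of cosines:
  cos(∠AXD) = (XA² + XD² - AD²) / (2·XA·XD)
  ∠AXD = 33.69°

Step 8: From XS = 2, XW = 3.7, SW = 2, by the inverse law of cosines:
  cos(∠SXW) = (XS² + XW² - SW²) / (2·XS·XW)
  ∠SXW = 22.5°

Step 9: From SP = 2·√13, SX = 2, PX = 6, by the inverse law of cosines:
  cos(∠PSX) = (SP² + SX² - PX²) / (2·SP·SX)
  ∠PSX = 46.1°

Step 10: From WS = 2, WX = 3.7, SX = 2, by the inverse law of cosines:
  cos(∠SWX) = (WS² + WX² - SX²) / (2·WS·WX)
  ∠SWX = 22.5°

Step 11: From PS = 2·√13, PX = 6, SX = 2, by the inverse law of cosines:
  cos(∠SPX) = (PS² + PX² - SX²) / (2·PS·PX)
  ∠SPX = 13.9°

Step 12: From DA = 6, DX = 3·√13, AX = 9, by the inverse law of cosines:
  cos(∠ADX) = (DA² + DX² - AX²) / (2·DA·DX)
  ∠ADX = 56.31°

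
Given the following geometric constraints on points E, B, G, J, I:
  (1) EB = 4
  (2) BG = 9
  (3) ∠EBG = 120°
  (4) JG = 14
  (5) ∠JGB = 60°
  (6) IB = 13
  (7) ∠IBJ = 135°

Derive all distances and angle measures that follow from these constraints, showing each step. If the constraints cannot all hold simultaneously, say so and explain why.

The constraints are consistent.

Step 1: From EB = 4, BG = 9, and ∠EBG = 120°, by the law of cosines:
  EG² = EB² + BG² - 2·EB·BG·cos(120°) = 16 + 81 + 36 = 133
  EG = √133

Step 2: From BG = 9, GJ = 14, and ∠BGJ = 60°, by the law of cosines:
  BJ² = BG² + GJ² - 2·BG·GJ·cos(60°) = 81 + 196 - 126 = 151
  BJ = √151

Step 3: From JB = √151, BI = 13, and ∠JBI = 135°, by the law of cosines:
  JI² = JB² + BI² - 2·JB·BI·cos(135°) = 151 + 169 + 225.9 = 545.9
  JI ≈ 23.36

Step 4: From EB = 4, EG = √133, BG = 9, by the inverse law of cosines:
  cos(∠BEG) = (EB² + EG² - BG²) / (2·EB·EG)
  ∠BEG = 42.52°

Step 5: From BG = 9, BJ = √151, GJ = 14, by the inverse law of cosines:
  cos(∠GBJ) = (BG² + BJ² - GJ²) / (2·BG·BJ)
  ∠GBJ = 80.63°

Step 6: From GB = 9, GE = √133, BE = 4, by the inverse law of cosines:
  cos(∠BGE) = (GB² + GE² - BE²) / (2·GB·GE)
  ∠BGE = 17.48°

Step 7: From JB = √151, JG = 14, BG = 9, by the inverse law of cosines:
  cos(∠BJG) = (JB² + JG² - BG²) / (2·JB·JG)
  ∠BJG = 39.37°

Step 8: From JB = √151, JI = 23.36, BI = 13, by the inverse law of cosines:
  cos(∠BJI) = (JB² + JI² - BI²) / (2·JB·JI)
  ∠BJI = 23.17°

Step 9: From IB = 13, IJ = 23.36, BJ = √151, by the inverse law of cosines:
  cos(∠BIJ) = (IB² + IJ² - BJ²) / (2·IB·IJ)
  ∠BIJ = 21.83°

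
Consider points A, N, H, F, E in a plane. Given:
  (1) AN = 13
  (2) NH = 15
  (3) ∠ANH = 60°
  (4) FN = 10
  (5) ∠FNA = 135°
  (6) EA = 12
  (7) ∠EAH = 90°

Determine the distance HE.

Step 1: By the law of cosines on triangle HNA: HA² = 15² + 13² − 2·15·13·cos(60°) = 199, so HA = √199.
Step 2: By the law of cosines on triangle HAE: HE² = √199² + 12² − 2·√199·12·cos(90°) = 343, so HE = 7·√7.

Therefore, the length of HE = 7·√7.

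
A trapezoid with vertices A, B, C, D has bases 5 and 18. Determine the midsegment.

The midsegment (median) of a trapezoid connects the midpoints of the non-parallel sides.
Its length is the average of the two bases: (5 + 18) / 2 = 23/2.

23/2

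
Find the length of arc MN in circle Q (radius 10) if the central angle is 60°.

Arc length = 2πr × θ/360
= 2π × 10 × 1/6
= 10*pi/3

10*pi/3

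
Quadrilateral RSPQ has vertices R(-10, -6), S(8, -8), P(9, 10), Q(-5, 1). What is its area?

Shoelace: sum of cross terms = 379, Area = (1/2)|379| = 379/2

379/2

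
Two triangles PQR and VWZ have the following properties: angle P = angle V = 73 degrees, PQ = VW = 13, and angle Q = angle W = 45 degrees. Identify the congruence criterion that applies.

Consider the given information: angle P = angle V = 73 degrees, PQ = VW = 13, and angle Q = angle W = 45 degrees
This is not SAS or AAS: SAS requires two sides and the included angle between them. AAS requires two angles and a non-included side.
The correct criterion is ASA. Two pairs of corresponding angles and the included side are equal (Angle-Side-Angle).

ASA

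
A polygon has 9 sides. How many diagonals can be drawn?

The number of diagonals in an n-gon is n(n - 3)/2.
For n = 9: 9(9 - 3)/2 = 9 × 6 / 2 = 27.

27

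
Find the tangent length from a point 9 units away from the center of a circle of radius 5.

Let T be the point of tangency. Then OT ⊥ AT (radius ⊥ tangent).
In right triangle OTA: OA² = OT² + AT²
9² = 5² + AT²
AT² = 56, AT = 2*sqrt(14)

2*sqrt(14)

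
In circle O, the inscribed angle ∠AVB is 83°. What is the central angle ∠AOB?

By the inscribed angle theorem, the central angle is twice the inscribed angle.
Central angle = 2 × 83° = 166°

166°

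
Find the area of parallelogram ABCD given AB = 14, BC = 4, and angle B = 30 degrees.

Area = a * b * sin(theta)
Area = 14 * 4 * sin(30 degrees)
Area = 56 * 1/2
Area = 28

28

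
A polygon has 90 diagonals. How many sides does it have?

Using d = n(n - 3)/2, we solve 90 = n(n - 3)/2.
So n(n - 3) = 180.
Testing n = 15: 15 * 12 = 180 = 180. Correct.
The polygon has 15 sides.

15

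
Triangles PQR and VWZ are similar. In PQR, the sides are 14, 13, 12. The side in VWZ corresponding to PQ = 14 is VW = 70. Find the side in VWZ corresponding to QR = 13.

k = 70/14 = 5. WZ = 5 * 13 = 65.

65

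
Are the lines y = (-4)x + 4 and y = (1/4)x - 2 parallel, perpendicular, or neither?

Slope of line 1: m1 = -4
Slope of line 2: m2 = 1/4
m1 * m2 = -1, so perpendicular.

Perpendicular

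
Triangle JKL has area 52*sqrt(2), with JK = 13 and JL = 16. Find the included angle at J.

Area = (1/2) * a * b * sin(C)
sin(C) = 2 * Area / (a * b)
sin(C) = 2 * 52*sqrt(2) / (13 * 16)
sin(C) = sqrt(2)/2
C = arcsin(sqrt(2)/2) = 45°
Since sin(180° - C) = sin(C), the obtuse angle 135° gives the same area, so C = 45° or C = 135°.

45° or 135°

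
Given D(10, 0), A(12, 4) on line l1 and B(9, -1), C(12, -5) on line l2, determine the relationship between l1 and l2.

Slope of line 1: m1 = (4 - 0)/(12 - 10) = 4/2 = 2
Slope of line 2: m2 = (-5 - -1)/(12 - 9) = -4/3 = -4/3
m1 != m2 (2 != -4/3), so not parallel.
m1 * m2 = (2) * (-4/3) = -8/3 != -1, so not perpendicular.
The lines are neither parallel nor perpendicular.

Neither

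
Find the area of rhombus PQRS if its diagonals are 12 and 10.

Area = (12 * 10) / 2 = 120 / 2 = 60

60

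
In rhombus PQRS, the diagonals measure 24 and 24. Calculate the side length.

In a rhombus, the diagonals bisect each other perpendicularly, creating four congruent right triangles.
Each triangle has legs 12 (half of 24) and 12 (half of 24).
The hypotenuse of each right triangle is a side of the rhombus:
side = sqrt(12^2 + 12^2) = sqrt(288) = 12*sqrt(2)

12*sqrt(2)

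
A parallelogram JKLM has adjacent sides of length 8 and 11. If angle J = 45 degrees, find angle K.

Opposite sides of a parallelogram are parallel, so consecutive angles form co-interior angles on a transversal.
Co-interior angles sum to 180°, giving angle K = 180 - 45 = 135 degrees.

135 degrees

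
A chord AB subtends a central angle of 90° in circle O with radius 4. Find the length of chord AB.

Chord = 2(4) sin(45°) = 4*sqrt(2)

4*sqrt(2)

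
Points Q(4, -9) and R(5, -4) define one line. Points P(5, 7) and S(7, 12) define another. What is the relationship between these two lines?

Slope of line 1: m1 = (-4 - -9)/(5 - 4) = 5/1 = 5
Slope of line 2: m2 = (12 - 7)/(7 - 5) = 5/2 = 5/2
m1 != m2 and m1*m2 = 25/2 != -1. Neither.

Neither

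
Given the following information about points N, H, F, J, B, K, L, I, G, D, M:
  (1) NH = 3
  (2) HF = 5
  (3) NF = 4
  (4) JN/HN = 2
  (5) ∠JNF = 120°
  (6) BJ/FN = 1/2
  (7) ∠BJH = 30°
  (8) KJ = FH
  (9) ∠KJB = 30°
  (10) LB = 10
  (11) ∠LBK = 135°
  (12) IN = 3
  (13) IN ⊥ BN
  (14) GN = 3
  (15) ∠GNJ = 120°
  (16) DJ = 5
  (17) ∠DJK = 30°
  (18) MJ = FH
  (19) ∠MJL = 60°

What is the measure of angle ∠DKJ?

From the given relations: KJ = FH = 5.
Step 1: By the law of cosines on triangle KJD: KD² = 5² + 5² − 2·5·5·cos(30°) = 6.7, so KD ≈ 2.59.
Step 2: By the inverse law of cosines on triangle DKJ: cos(∠DKJ) = (2.59² + 5² − 5²) / (2·2.59·5) = 6.7/25.88 = 0.2588, so ∠DKJ = 75°.

Therefore, the measure of angle ∠DKJ = 75°.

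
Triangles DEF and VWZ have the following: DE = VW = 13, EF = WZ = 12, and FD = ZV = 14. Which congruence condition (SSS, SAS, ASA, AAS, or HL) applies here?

Consider the given information: DE = VW = 13, EF = WZ = 12, and FD = ZV = 14
This is not SAS or AAS: SAS requires two sides and the included angle between them. AAS requires two angles and a non-included side.
The correct criterion is SSS. All three pairs of corresponding sides are equal (Side-Side-Side).

SSS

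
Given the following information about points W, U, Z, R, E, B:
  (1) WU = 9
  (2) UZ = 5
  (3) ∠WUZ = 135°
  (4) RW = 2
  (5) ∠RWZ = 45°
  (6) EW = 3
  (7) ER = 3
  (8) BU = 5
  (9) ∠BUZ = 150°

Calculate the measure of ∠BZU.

Step 1: By the law of cosines on triangle ZUB: ZB² = 5² + 5² − 2·5·5·cos(150°) = 93.3, so ZB ≈ 9.66.
Step 2: By the inverse law of cosines on triangle BZU: cos(∠BZU) = (9.66² + 5² − 5²) / (2·9.66·5) = 93.3/96.59 = 0.9659, so ∠BZU = 15°.

Therefore, the measure of angle ∠BZU = 15°.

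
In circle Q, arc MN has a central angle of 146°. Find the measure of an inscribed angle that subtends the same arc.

Inscribed angle = 146° / 2 = 73° (inscribed angle theorem).

73°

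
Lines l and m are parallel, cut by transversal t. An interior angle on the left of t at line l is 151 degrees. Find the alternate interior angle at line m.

Alternate interior angles lie on opposite sides of the transversal, between the parallel lines.
By the alternate interior angle theorem, they are equal: 151 degrees.

151 degrees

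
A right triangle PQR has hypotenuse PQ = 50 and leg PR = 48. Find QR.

Rearranging the Pythagorean theorem to solve for the unknown leg:
leg^2 = hypotenuse^2 - known_leg^2 = 2500 - 2304 = 196
leg = sqrt(196) = 14.

14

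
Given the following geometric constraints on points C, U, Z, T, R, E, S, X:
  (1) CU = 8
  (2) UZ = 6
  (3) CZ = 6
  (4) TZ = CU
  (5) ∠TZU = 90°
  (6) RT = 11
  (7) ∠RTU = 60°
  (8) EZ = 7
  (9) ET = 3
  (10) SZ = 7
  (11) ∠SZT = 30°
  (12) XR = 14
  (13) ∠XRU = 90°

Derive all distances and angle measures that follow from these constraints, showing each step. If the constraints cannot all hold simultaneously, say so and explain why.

The constraints are consistent.

From the given relations:
  TZ = CU = 8

Step 1: From UZ = 6, ZT = 8, and ∠UZT = 90°, by the law of cosines:
  UT² = UZ² + ZT² - 2·UZ·ZT·cos(90°) = 36 + 64 - 0 = 100
  UT = 10

Step 2: From TZ = 8, ZS = 7, and ∠TZS = 30°, by the law of cosines:
  TS² = TZ² + ZS² - 2·TZ·ZS·cos(30°) = 64 + 49 - 96.99 = 16.01
  TS ≈ 4

Step 3: From CU = 8, CZ = 6, UZ = 6, by the inverse law of cosines:
  cos(∠UCZ) = (CU² + CZ² - UZ²) / (2·CU·CZ)
  ∠UCZ = 48.19°

Step 4: From UC = 8, UZ = 6, CZ = 6, by the inverse law of cosines:
  cos(∠CUZ) = (UC² + UZ² - CZ²) / (2·UC·UZ)
  ∠CUZ = 48.19°

Step 5: From ZC = 6, ZU = 6, CU = 8, by the inverse law of cosines:
  cos(∠CZU) = (ZC² + ZU² - CU²) / (2·ZC·ZU)
  ∠CZU = 83.62°

Step 6: From ZE = 7, ZT = 8, ET = 3, by the inverse law of cosines:
  cos(∠EZT) = (ZE² + ZT² - ET²) / (2·ZE·ZT)
  ∠EZT = 21.79°

Step 7: From TE = 3, TZ = 8, EZ = 7, by the inverse law of cosines:
  cos(∠ETZ) = (TE² + TZ² - EZ²) / (2·TE·TZ)
  ∠ETZ = 60°

Step 8: From ET = 3, EZ = 7, TZ = 8, by the inverse law of cosines:
  cos(∠TEZ) = (ET² + EZ² - TZ²) / (2·ET·EZ)
  ∠TEZ = 98.21°

Step 9: From UT = 10, TR = 11, and ∠UTR = 60°, by the law of cosines:
  UR² = UT² + TR² - 2·UT·TR·cos(60°) = 100 + 121 - 110 = 111
  UR = √111

Step 10: From UT = 10, UZ = 6, TZ = 8, by the inverse law of cosines:
  cos(∠TUZ) = (UT² + UZ² - TZ²) / (2·UT·UZ)
  ∠TUZ = 53.13°

Step 11: From TS = 4, TZ = 8, SZ = 7, by the inverse law of cosines:
  cos(∠STZ) = (TS² + TZ² - SZ²) / (2·TS·TZ)
  ∠STZ = 61.03°

Step 12: From TU = 10, TZ = 8, UZ = 6, by the inverse law of cosines:
  cos(∠UTZ) = (TU² + TZ² - UZ²) / (2·TU·TZ)
  ∠UTZ = 36.87°

Step 13: From ST = 4, SZ = 7, TZ = 8, by the inverse law of cosines:
  cos(∠TSZ) = (ST² + SZ² - TZ²) / (2·ST·SZ)
  ∠TSZ = 88.97°

Step 14: From UR = √111, RX = 14, and ∠URX = 90°, by the law of cosines:
  UX² = UR² + RX² - 2·UR·RX·cos(90°) = 111 + 196 - 0 = 307
  UX ≈ 17.52

Step 15: From UR = √111, UT = 10, RT = 11, by the inverse law of cosines:
  cos(∠RUT) = (UR² + UT² - RT²) / (2·UR·UT)
  ∠RUT = 64.72°

Step 16: From RT = 11, RU = √111, TU = 10, by the inverse law of cosines:
  cos(∠TRU) = (RT² + RU² - TU²) / (2·RT·RU)
  ∠TRU = 55.28°

Step 17: From UR = √111, UX = 17.52, RX = 14, by the inverse law of cosines:
  cos(∠RUX) = (UR² + UX² - RX²) / (2·UR·UX)
  ∠RUX = 53.04°

Step 18: From XR = 14, XU = 17.52, RU = √111, by the inverse law of cosines:
  cos(∠RXU) = (XR² + XU² - RU²) / (2·XR·XU)
  ∠RXU = 36.96°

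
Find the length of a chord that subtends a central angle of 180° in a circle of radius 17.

Drop a perpendicular from the center to the chord, bisecting both the chord and the central angle.
Each half-chord = r sin(θ/2) = 17 sin(90°).
The full chord = 2 × 17 × sin(90°) = 34.

34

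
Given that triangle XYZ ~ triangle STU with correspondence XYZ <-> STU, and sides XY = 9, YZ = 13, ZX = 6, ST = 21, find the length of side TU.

Since the triangles are similar, the ratio of corresponding sides is constant.
Scale factor k = ST / XY = 21 / 9 = 7/3
TU = k * YZ = 7/3 * 13 = 91/3

91/3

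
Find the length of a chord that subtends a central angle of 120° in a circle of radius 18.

Chord = 2(18) sin(60°) = 18*sqrt(3)

18*sqrt(3)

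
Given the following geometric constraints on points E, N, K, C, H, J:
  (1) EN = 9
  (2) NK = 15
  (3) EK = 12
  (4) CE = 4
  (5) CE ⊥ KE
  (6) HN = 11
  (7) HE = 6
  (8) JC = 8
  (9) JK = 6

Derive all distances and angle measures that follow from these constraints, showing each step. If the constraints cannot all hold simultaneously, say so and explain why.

The constraints are consistent.

Step 1: From KE = 12, EC = 4, and ∠KEC = 90°, by the law of cosines:
  KC² = KE² + EC² - 2·KE·EC·cos(90°) = 144 + 16 - 0 = 160
  KC = 4·√10

Step 2: From EH = 6, EN = 9, HN = 11, by the inverse law of cosines:
  cos(∠HEN) = (EH² + EN² - HN²) / (2·EH·EN)
  ∠HEN = 92.12°

Step 3: From EK = 12, EN = 9, KN = 15, by the inverse law of cosines:
  cos(∠KEN) = (EK² + EN² - KN²) / (2·EK·EN)
  ∠KEN = 90°

Step 4: From NE = 9, NH = 11, EH = 6, by the inverse law of cosines:
  cos(∠ENH) = (NE² + NH² - EH²) / (2·NE·NH)
  ∠ENH = 33.03°

Step 5: From NE = 9, NK = 15, EK = 12, by the inverse law of cosines:
  cos(∠ENK) = (NE² + NK² - EK²) / (2·NE·NK)
  ∠ENK = 53.13°

Step 6: From KE = 12, KN = 15, EN = 9, by the inverse law of cosines:
  cos(∠EKN) = (KE² + KN² - EN²) / (2·KE·KN)
  ∠EKN = 36.87°

Step 7: From HE = 6, HN = 11, EN = 9, by the inverse law of cosines:
  cos(∠EHN) = (HE² + HN² - EN²) / (2·HE·HN)
  ∠EHN = 54.85°

Step 8: From KC = 4·√10, KE = 12, CE = 4, by the inverse law of cosines:
  cos(∠CKE) = (KC² + KE² - CE²) / (2·KC·KE)
  ∠CKE = 18.43°

Step 9: From KC = 4·√10, KJ = 6, CJ = 8, by the inverse law of cosines:
  cos(∠CKJ) = (KC² + KJ² - CJ²) / (2·KC·KJ)
  ∠CKJ = 29.58°

Step 10: From CE = 4, CK = 4·√10, EK = 12, by the inverse law of cosines:
  cos(∠ECK) = (CE² + CK² - EK²) / (2·CE·CK)
  ∠ECK = 71.57°

Step 11: From CJ = 8, CK = 4·√10, JK = 6, by the inverse law of cosines:
  cos(∠JCK) = (CJ² + CK² - JK²) / (2·CJ·CK)
  ∠JCK = 21.73°

Step 12: From JC = 8, JK = 6, CK = 4·√10, by the inverse law of cosines:
  cos(∠CJK) = (JC² + JK² - CK²) / (2·JC·JK)
  ∠CJK = 128.68°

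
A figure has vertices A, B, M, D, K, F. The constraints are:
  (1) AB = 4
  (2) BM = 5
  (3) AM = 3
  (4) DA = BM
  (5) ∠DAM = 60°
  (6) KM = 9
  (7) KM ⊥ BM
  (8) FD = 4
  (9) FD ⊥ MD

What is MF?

From the given relations: DA = BM = 5.
Step 1: By the law of cosines on triangle DAM: DM² = 5² + 3² − 2·5·3·cos(60°) = 19, so DM = √19.
Step 2: By the law of cosines on triangle MDF: MF² = √19² + 4² − 2·√19·4·cos(90°) = 35, so MF = √35.

Therefore, the length of MF = √35.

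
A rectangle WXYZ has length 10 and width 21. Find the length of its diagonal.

A rectangle's diagonal splits it into two right triangles, with the diagonal as the hypotenuse.
By the Pythagorean theorem, d^2 = 10^2 + 21^2 = 541.
Therefore d = sqrt(541).

sqrt(541)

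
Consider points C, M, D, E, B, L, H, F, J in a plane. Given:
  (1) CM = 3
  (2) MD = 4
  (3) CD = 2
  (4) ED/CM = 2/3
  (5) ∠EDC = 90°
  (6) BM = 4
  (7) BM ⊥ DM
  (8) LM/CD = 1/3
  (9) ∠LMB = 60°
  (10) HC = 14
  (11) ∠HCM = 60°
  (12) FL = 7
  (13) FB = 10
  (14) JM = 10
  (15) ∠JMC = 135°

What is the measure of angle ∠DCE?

From the given relations: ED = 2/3·CM = 2/3·3 = 2.
Step 1: By the law of cosines on triangle CDE: CE² = 2² + 2² − 2·2·2·cos(90°) = 8, so CE = 2·√2.
Step 2: By the inverse law of cosines on triangle DCE: cos(∠DCE) = (2² + (2·√2)² − 2²) / (2·2·2·√2) = 8/11.31 = 0.7071, so ∠DCE = 45°.

Therefore, the measure of angle ∠DCE = 45°.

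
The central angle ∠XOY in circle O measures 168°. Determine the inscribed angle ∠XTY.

By the inscribed angle theorem, the inscribed angle is half the central angle.
Inscribed angle = 168° / 2 = 84°

84°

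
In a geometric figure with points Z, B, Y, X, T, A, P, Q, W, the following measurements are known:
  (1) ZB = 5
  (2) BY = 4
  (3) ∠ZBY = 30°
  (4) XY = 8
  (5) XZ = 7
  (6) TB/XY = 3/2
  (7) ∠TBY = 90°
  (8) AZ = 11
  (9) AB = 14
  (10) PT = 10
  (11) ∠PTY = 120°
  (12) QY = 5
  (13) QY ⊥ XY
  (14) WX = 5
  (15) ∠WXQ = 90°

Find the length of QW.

Step 1: By the law of cosines on triangle XYQ: XQ² = 8² + 5² − 2·8·5·cos(90°) = 89, so XQ = √89.
Step 2: By the law of cosines on triangle QXW: QW² = √89² + 5² − 2·√89·5·cos(90°) = 114, so QW = √114.

Therefore, the length of QW = √114.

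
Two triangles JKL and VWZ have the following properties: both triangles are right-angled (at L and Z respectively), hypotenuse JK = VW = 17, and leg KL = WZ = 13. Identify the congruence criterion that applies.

Consider the given information: both triangles are right-angled (at L and Z respectively), hypotenuse JK = VW = 17, and leg KL = WZ = 13
This is not SAS or AAS: SAS requires two sides and the included angle between them. AAS requires two angles and a non-included side.
The correct criterion is HL. The hypotenuse and one leg of two right triangles are equal (Hypotenuse-Leg).

HL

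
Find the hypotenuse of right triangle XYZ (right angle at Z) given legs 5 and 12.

XY = sqrt(5^2 + 12^2) = sqrt(169) = 13

13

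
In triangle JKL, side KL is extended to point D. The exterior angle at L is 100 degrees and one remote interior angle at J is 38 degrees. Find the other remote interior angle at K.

The exterior angle theorem states that an exterior angle equals the sum of the two non-adjacent interior angles.
So 100 = 38 + angle K, which gives angle K = 100 - 38 = 62 degrees.

62 degrees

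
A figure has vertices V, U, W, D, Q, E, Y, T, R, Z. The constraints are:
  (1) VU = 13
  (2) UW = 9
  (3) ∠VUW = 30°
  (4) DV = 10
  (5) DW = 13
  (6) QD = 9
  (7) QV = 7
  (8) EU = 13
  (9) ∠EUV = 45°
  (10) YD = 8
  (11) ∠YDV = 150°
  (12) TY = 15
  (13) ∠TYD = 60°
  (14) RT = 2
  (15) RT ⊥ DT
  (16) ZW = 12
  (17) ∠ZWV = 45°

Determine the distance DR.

Step 1: By the law of cosines on triangle DYT: DT² = 8² + 15² − 2·8·15·cos(60°) = 169, so DT = 13.
Step 2: By the law of cosines on triangle DTR: DR² = 13² + 2² − 2·13·2·cos(90°) = 173, so DR = √173.

Therefore, the length of DR = √173.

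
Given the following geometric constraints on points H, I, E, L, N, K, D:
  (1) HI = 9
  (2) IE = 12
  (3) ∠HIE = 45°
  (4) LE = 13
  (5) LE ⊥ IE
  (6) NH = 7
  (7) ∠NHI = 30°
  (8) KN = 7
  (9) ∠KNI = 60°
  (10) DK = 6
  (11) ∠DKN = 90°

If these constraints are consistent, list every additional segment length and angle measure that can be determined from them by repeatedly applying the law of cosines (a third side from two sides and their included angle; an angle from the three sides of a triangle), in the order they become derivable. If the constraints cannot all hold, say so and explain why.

The constraints are consistent. Derivable facts, in order:
After 1 step:
- HE ≈ 8.5
- IL ≈ 17.69
- IN ≈ 4.57
- ND = √85
After 2 steps:
- IK ≈ 6.16
- ∠DNK = 40.6°
- ∠EHI = 86.53°
- ∠EIL = 47.29°
- ∠ELI = 42.71°
- ∠HEI = 48.47°
- ∠HIN = 49.99°
- ∠HNI = 100.01°
- ∠KDN = 49.4°
After 3 steps:
- ∠IKN = 40.01°
- ∠KIN = 79.99°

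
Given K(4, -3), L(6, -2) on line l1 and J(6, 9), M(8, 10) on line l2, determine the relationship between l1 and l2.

Slope of line 1: m1 = (-2 - -3)/(6 - 4) = 1/2 = 1/2
Slope of line 2: m2 = (10 - 9)/(8 - 6) = 1/2 = 1/2
m1 = m2, so the lines are parallel.

Parallel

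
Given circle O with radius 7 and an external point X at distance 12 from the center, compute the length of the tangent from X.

The tangent, radius, and line from the external point to the center form a right triangle.
The right angle is where the tangent meets the radius.
By the Pythagorean theorem: tangent² + 7² = 12²
tangent² = 144 - 49 = 95
tangent = sqrt(95)

sqrt(95)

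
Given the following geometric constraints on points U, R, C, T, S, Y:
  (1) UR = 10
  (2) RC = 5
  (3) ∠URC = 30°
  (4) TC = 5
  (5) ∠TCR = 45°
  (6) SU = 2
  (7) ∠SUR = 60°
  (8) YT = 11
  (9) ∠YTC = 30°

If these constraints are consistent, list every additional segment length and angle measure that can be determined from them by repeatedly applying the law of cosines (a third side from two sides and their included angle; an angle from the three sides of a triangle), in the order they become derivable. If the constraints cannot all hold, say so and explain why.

The constraints are consistent. Derivable facts, in order:
After 1 step:
- CY ≈ 7.12
- RS = 2·√21
- RT ≈ 3.83
- UC ≈ 6.2
After 2 steps:
- ∠CRT = 67.5°
- ∠CTR = 67.5°
- ∠CUR = 23.79°
- ∠CYT = 20.55°
- ∠RCU = 126.21°
- ∠RSU = 109.11°
- ∠SRU = 10.89°
- ∠TCY = 129.45°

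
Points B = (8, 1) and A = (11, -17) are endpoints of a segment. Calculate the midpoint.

The midpoint is the point halfway along the segment.
Move half the horizontal distance: 8 + (11 - 8)/2 = 8 + 3/2 = 19/2
Move half the vertical distance: 1 + (-17 - 1)/2 = 1 + -18/2 = -8
Midpoint = (19/2, -8)

(19/2, -8)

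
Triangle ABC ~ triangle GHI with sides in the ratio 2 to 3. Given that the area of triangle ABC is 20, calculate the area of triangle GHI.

For similar figures, the area ratio equals the square of the side ratio.
Side ratio (ABC to GHI) = 2:3, so area ratio = 2^2:3^2 = 4:9.
If the area of ABC is 20, then the area of GHI = 20 * (9/4) = 45.

45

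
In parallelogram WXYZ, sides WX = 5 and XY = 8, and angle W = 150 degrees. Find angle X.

Opposite sides of a parallelogram are parallel, so consecutive angles form co-interior angles on a transversal.
Co-interior angles sum to 180°, giving angle X = 180 - 150 = 30 degrees.

30 degrees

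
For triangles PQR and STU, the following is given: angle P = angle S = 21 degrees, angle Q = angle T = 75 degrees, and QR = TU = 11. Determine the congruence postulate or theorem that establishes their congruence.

Consider the given information: angle P = angle S = 21 degrees, angle Q = angle T = 75 degrees, and QR = TU = 11
This is not SSS or SAS: SSS requires all three pairs of sides, but we don't have that. SAS requires two sides and the included angle between them.
The correct criterion is AAS. Two pairs of corresponding angles and a non-included side are equal (Angle-Angle-Side).

AAS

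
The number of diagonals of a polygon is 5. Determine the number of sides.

Using d = n(n - 3)/2, we solve 5 = n(n - 3)/2.
So n(n - 3) = 10.
Testing n = 5: 5 * 2 = 10 = 10. Correct.
The polygon has 5 sides.

5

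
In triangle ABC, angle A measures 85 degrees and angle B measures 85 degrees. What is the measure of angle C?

The interior angles sum to 180°: angle C = 180 - 85 - 85 = 10°.
The triangle is acute (angles 85°, 85°, 10°).

10 degrees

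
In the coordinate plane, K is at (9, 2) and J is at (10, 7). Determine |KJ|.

d = sqrt((1)^2 + (5)^2) = sqrt(26)

sqrt(26)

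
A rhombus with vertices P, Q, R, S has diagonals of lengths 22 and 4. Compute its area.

Area of a rhombus = (d1 * d2) / 2
Area = (22 * 4) / 2
Area = 88 / 2
Area = 44

44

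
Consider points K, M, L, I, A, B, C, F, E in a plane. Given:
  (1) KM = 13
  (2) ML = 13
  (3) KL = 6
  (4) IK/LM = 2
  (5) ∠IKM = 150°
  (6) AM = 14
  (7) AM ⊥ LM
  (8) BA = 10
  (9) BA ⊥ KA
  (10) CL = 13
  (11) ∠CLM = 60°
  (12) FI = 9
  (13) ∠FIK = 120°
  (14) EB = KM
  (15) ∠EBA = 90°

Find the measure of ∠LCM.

Step 1: By the law of cosines on triangle CLM: CM² = 13² + 13² − 2·13·13·cos(60°) = 169, so CM = 13.
Step 2: By the inverse law of cosines on triangle LCM: cos(∠LCM) = (13² + 13² − 13²) / (2·13·13) = 169/338 = 0.5, so ∠LCM = 60°.

Therefore, the measure of angle ∠LCM = 60°.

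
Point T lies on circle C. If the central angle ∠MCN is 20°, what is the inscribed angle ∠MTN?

Inscribed angle = 20° / 2 = 10° (inscribed angle theorem).

10°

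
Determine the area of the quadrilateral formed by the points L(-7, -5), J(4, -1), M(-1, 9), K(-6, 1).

Shoelace: sum of cross terms = 152, Area = (1/2)|152| = 76

76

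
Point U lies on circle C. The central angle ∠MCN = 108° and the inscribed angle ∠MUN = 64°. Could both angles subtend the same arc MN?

By the inscribed angle theorem, the inscribed angle for a central angle of 108° should be 108° / 2 = 54°.
The given inscribed angle is 64°, which does not equal 54°.
Therefore, no, they do not correspond to the same arc.

No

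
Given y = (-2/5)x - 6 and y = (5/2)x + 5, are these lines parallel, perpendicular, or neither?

Slope of line 1: m1 = -2/5
Slope of line 2: m2 = 5/2
m1 * m2 = (-2/5) * (5/2) = -1 = -1, so the lines are perpendicular.

Perpendicular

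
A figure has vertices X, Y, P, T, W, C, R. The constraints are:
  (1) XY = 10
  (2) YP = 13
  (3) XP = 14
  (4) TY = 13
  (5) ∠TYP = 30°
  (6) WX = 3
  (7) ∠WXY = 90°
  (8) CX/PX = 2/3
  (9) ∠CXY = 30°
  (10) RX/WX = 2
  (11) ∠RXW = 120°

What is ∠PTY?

Step 1: By the law of cosines on triangle TYP: TP² = 13² + 13² − 2·13·13·cos(30°) = 45.28, so TP ≈ 6.73.
Step 2: By the inverse law of cosines on triangle PTY: cos(∠PTY) = (6.73² + 13² − 13²) / (2·6.73·13) = 45.28/174.96 = 0.2588, so ∠PTY = 75°.

Therefore, the measure of angle ∠PTY = 75°.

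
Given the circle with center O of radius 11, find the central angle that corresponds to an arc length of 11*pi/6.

θ = 360 × 11*pi/6 / (2π × 11) = 30° (rearranging arc length formula).

30°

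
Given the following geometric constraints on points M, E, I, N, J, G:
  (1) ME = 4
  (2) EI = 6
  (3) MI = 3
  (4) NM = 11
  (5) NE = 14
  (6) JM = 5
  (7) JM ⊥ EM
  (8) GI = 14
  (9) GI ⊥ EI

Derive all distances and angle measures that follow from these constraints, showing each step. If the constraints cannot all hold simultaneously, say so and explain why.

The constraints are consistent.

Step 1: From EM = 4, MJ = 5, and ∠EMJ = 90°, by the law of cosines:
  EJ² = EM² + MJ² - 2·EM·MJ·cos(90°) = 16 + 25 - 0 = 41
  EJ = √41

Step 2: From EI = 6, IG = 14, and ∠EIG = 90°, by the law of cosines:
  EG² = EI² + IG² - 2·EI·IG·cos(90°) = 36 + 196 - 0 = 232
  EG = 2·√58

Step 3: From ME = 4, MI = 3, EI = 6, by the inverse law of cosines:
  cos(∠EMI) = (ME² + MI² - EI²) / (2·ME·MI)
  ∠EMI = 117.28°

Step 4: From ME = 4, MN = 11, EN = 14, by the inverse law of cosines:
  cos(∠EMN) = (ME² + MN² - EN²) / (2·ME·MN)
  ∠EMN = 132.1°

Step 5: From EI = 6, EM = 4, IM = 3, by the inverse law of cosines:
  cos(∠IEM) = (EI² + EM² - IM²) / (2·EI·EM)
  ∠IEM = 26.38°

Step 6: From EM = 4, EN = 14, MN = 11, by the inverse law of cosines:
  cos(∠MEN) = (EM² + EN² - MN²) / (2·EM·EN)
  ∠MEN = 35.66°

Step 7: From IE = 6, IM = 3, EM = 4, by the inverse law of cosines:
  cos(∠EIM) = (IE² + IM² - EM²) / (2·IE·IM)
  ∠EIM = 36.34°

Step 8: From NE = 14, NM = 11, EM = 4, by the inverse law of cosines:
  cos(∠ENM) = (NE² + NM² - EM²) / (2·NE·NM)
  ∠ENM = 12.24°

Step 9: From EG = 2·√58, EI = 6, GI = 14, by the inverse law of cosines:
  cos(∠GEI) = (EG² + EI² - GI²) / (2·EG·EI)
  ∠GEI = 66.8°

Step 10: From EJ = √41, EM = 4, JM = 5, by the inverse law of cosines:
  cos(∠JEM) = (EJ² + EM² - JM²) / (2·EJ·EM)
  ∠JEM = 51.34°

Step 11: From JE = √41, JM = 5, EM = 4, by the inverse law of cosines:
  cos(∠EJM) = (JE² + JM² - EM²) / (2·JE·JM)
  ∠EJM = 38.66°

Step 12: From GE = 2·√58, GI = 14, EI = 6, by the inverse law of cosines:
  cos(∠EGI) = (GE² + GI² - EI²) / (2·GE·GI)
  ∠EGI = 23.2°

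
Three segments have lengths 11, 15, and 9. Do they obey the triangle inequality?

Sort the sides: 9, 11, 15.
It suffices to check that the sum of the two smallest exceeds the largest:
9 + 11 = 20 > 15. ✓
Yes, a valid triangle can be formed.

Yes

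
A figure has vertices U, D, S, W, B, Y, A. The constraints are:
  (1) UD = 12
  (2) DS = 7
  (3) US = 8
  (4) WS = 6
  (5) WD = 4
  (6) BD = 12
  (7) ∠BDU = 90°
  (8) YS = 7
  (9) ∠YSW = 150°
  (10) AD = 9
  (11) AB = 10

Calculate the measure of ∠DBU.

Step 1: By the law of cosines on triangle BDU: BU² = 12² + 12² − 2·12·12·cos(90°) = 288, so BU = 12·√2.
Step 2: By the inverse law of cosines on triangle DBU: cos(∠DBU) = (12² + (12·√2)² − 12²) / (2·12·12·√2) = 288/407.29 = 0.7071, so ∠DBU = 45°.

Therefore, the measure of angle ∠DBU = 45°.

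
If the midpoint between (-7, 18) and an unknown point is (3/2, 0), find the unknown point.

Using the midpoint formula: M = ((x1 + x2)/2, (y1 + y2)/2)
We know M = (3/2, 0) and D = (-7, 18)
For x: 3/2 = (-7 + x2)/2, so x2 = 2*3/2 - -7 = 10
For y: 0 = (18 + y2)/2, so y2 = 2*0 - 18 = -18
B = (10, -18)

(10, -18)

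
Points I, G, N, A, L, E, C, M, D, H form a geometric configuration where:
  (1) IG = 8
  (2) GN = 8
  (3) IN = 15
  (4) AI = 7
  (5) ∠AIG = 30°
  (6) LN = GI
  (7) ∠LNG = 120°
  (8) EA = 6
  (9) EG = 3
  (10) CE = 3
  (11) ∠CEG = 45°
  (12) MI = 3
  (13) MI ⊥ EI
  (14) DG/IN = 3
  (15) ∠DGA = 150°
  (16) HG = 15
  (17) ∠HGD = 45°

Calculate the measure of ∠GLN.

From the given relations: LN = GI = 8.
Step 1: By the law of cosines on triangle LNG: LG² = 8² + 8² − 2·8·8·cos(120°) = 192, so LG = 8·√3.
Step 2: By the inverse law of cosines on triangle GLN: cos(∠GLN) = ((8·√3)² + 8² − 8²) / (2·8·√3·8) = 192/221.7 = 0.866, so ∠GLN = 30°.

Therefore, the measure of angle ∠GLN = 30°.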